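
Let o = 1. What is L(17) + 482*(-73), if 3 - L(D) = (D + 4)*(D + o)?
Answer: -35561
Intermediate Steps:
L(D) = 3 - (1 + D)*(4 + D) (L(D) = 3 - (D + 4)*(D + 1) = 3 - (4 + D)*(1 + D) = 3 - (1 + D)*(4 + D))
L(17) + 482*(-73) = (-1 - 1*17**2 - 5*17) + 482*(-73) = (-1 - 1*289 - 85) - 35186 = (-1 - 289 - 85) - 35186 = -375 - 35186 = -35561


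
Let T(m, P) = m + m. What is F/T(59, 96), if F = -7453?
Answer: -7453/118 ≈ -63.161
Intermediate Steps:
T(m, P) = 2*m
F/T(59, 96) = -7453/(2*59) = -7453/118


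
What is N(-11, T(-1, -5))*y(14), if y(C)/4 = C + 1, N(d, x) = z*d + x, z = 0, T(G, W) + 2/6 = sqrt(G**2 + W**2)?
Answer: -20 + 60*sqrt(26) ≈ 285.94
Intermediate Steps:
T(G, W) = -1/3 + sqrt(G**2 + W**2)
N(d, x) = x (N(d, x) = 0*d + x = 0 + x = x)
y(C) = 4 + 4*C (y(C) = 4*(C + 1) = 4*(1 + C) = 4 + 4*C)
N(-11, T(-1, -5))*y(14) = (-1/3 + sqrt((-1)**2 + (-5)**2))*(4 + 4*14) = (-1/3 + sqrt(1 + 25))*(4 + 56) = (-1/3 + sqrt(26))*60 = -20 + 60*sqrt(26)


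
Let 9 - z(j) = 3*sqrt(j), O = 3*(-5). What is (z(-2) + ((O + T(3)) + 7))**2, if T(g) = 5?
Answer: 18 - 36*I*sqrt(2) ≈ 18.0 - 50.912*I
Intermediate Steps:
O = -15
z(j) = 9 - 3*sqrt(j)
(z(-2) + ((O + T(3)) + 7))**2 = ((9 - 3*I*sqrt(2)) + ((-15 + 5) + 7))**2 = ((9 - 3*I*sqrt(2)) + (-10 + 7))**2 = ((9 - 3*I*sqrt(2)) - 3)**2 = (6 - 3*I*sqrt(2))**2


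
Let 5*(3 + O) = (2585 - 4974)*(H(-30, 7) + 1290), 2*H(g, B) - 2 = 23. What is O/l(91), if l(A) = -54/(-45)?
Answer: -6223375/12 ≈ -5.1861e+5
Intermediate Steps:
H(g, B) = 25/2 (H(g, B) = 1 + (½)*23 = 1 + 23/2 = 25/2)
l(A) = 6/5 (l(A) = -54*(-1/45) = 6/5)
O = -1244675/2 (O = -3 + ((2585 - 4974)*(25/2 + 1290))/5 = -3 + (-2389*2605/2)/5 = -3 + (⅕)*(-6223345/2) = -3 - 1244669/2 = -1244675/2 ≈ -6.2234e+5)
O/l(91) = -1244675/(2*6/5) = -1244675/2*⅚ = -6223375/12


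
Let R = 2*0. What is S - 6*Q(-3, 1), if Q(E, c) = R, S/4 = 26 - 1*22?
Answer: 16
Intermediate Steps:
S = 16 (S = 4*(26 - 1*22) = 4*(26 - 22) = 4*4 = 16)
R = 0
Q(E, c) = 0
S - 6*Q(-3, 1) = 16 - 6*0 = 16 + 0 = 16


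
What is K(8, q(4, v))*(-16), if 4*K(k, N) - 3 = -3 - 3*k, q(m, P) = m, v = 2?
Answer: 96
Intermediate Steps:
K(k, N) = -3*k/4 (K(k, N) = 3/4 + (-3 - 3*k)/4 = 3/4 + (-3/4 - 3*k/4) = -3*k/4)
K(8, q(4, v))*(-16) = -3/4*8*(-16) = -6*(-16) = 96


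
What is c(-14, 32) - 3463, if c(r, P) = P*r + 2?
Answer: -3909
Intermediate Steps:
c(r, P) = 2 + P*r
c(-14, 32) - 3463 = (2 + 32*(-14)) - 3463 = (2 - 448) - 3463 = -446 - 3463 = -3909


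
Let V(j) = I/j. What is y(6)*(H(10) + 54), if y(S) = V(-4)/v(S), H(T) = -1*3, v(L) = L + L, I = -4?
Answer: 17/4 ≈ 4.2500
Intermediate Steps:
v(L) = 2*L
H(T) = -3
V(j) = -4/j
y(S) = 1/(2*S) (y(S) = (-4/(-4))/((2*S)) = (-4*(-¼))*(1/(2*S)) = 1*(1/(2*S)) = 1/(2*S))
y(6)*(H(10) + 54) = ((½)/6)*(-3 + 54) = ((½)*(⅙))*51 = (1/12)*51 = 17/4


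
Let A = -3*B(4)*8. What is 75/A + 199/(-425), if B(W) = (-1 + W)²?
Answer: -24953/30600 ≈ -0.81546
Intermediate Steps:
A = -216 (A = -3*(-1 + 4)²*8 = -3*3²*8 = -3*9*8 = -27*8 = -216)
75/A + 199/(-425) = 75/(-216) + 199/(-425) = 75*(-1/216) + 199*(-1/425) = -25/72 - 199/425 = -24953/30600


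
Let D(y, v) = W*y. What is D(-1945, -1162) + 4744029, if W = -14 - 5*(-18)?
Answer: 4596209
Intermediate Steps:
W = 76 (W = -14 + 90 = 76)
D(y, v) = 76*y
D(-1945, -1162) + 4744029 = 76*(-1945) + 4744029 = -147820 + 4744029 = 4596209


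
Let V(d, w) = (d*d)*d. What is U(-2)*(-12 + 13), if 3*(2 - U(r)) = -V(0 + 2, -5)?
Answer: 14/3 ≈ 4.6667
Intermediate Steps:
V(d, w) = d**3 (V(d, w) = d**2*d = d**3)
U(r) = 14/3 (U(r) = 2 - (-1)*(0 + 2)**3/3 = 2 - (-1)*2**3/3 = 2 - (-1)*8/3 = 2 - 1/3*(-8) = 2 + 8/3 = 14/3)
U(-2)*(-12 + 13) = 14*(-12 + 13)/3 = (14/3)*1 = 14/3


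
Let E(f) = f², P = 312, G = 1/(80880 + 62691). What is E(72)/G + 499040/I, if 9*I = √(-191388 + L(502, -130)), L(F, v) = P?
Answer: 744272064 - 748560*I*√47769/15923 ≈ 7.4427e+8 - 10275.0*I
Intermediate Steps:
G = 1/143571 ≈ 6.9652e-6
L(F, v) = 312
I = 2*I*√47769/9 (I = √(-191388 + 312)/9 = √(-191076)/9 = (2*I*√47769)/9 = 2*I*√47769/9 ≈ 48.569*I)
E(72)/G + 499040/I = 72²/(1/143571) + 499040/((2*I*√47769/9)) = 5184*143571 + 499040*(-3*I*√47769/31846) = 744272064 - 748560*I*√47769/15923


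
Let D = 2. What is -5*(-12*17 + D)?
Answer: 1010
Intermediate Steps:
-5*(-12*17 + D) = -5*(-12*17 + 2) = -5*(-204 + 2) = -5*(-202) = 1010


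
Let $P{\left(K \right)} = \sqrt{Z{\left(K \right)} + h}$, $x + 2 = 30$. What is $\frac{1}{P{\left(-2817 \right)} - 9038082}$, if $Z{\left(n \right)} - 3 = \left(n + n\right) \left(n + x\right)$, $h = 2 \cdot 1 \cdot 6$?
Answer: $- \frac{3012694}{27228970175161} - \frac{\sqrt{15713241}}{81686910525483} \approx -1.1069 \cdot 10^{-7}$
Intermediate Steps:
$x = 28$ ($x = -2 + 30 = 28$)
$h = 12$ ($h = 2 \cdot 6 = 12$)
$Z{\left(n \right)} = 3 + 2 n \left(28 + n\right)$ ($Z{\left(n \right)} = 3 + \left(n + n\right) \left(n + 28\right) = 3 + 2 n \left(28 + n\right)$)
$P{\left(K \right)} = \sqrt{15 + 2 K^{2} + 56 K}$ ($P{\left(K \right)} = \sqrt{\left(3 + 2 K^{2} + 56 K\right) + 12} = \sqrt{15 + 2 K^{2} + 56 K}$)
$\frac{1}{P{\left(-2817 \right)} - 9038082} = \frac{1}{\sqrt{15 + 2 \left(-2817\right)^{2} + 56 \left(-2817\right)} - 9038082} = \frac{1}{\sqrt{15 + 2 \cdot 7935489 - 157752} - 9038082} = \frac{1}{\sqrt{15 + 15870978 - 157752} - 9038082} = \frac{1}{\sqrt{15713241} - 9038082} = \frac{1}{-9038082 + \sqrt{15713241}}$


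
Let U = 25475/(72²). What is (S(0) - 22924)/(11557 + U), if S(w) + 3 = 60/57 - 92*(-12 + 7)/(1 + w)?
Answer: -2212805952/1138802297 ≈ -1.9431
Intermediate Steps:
U = 25475/5184 ≈ 4.9142
S(w) = -37/19 - 92/(-⅕ - w/5) (S(w) = -3 + (60/57 - 92*(-12 + 7)/(1 + w)) = -3 + (60*(1/57) - 92*(-5/(1 + w))) = -3 + (20/19 - 92*(-5/(1 + w))) = -3 + (20/19 - 92/(-⅕ - w/5)) = -37/19 - 92/(-⅕ - w/5))
(S(0) - 22924)/(11557 + U) = ((8703 - 37*0)/(19*(1 + 0)) - 22924)/(11557 + 25475/5184) = ((1/19)*(8703 + 0)/1 - 22924)/(59936963/5184) = ((1/19)*1*8703 - 22924)*(5184/59936963) = (8703/19 - 22924)*(5184/59936963) = -426853/19*5184/59936963 = -2212805952/1138802297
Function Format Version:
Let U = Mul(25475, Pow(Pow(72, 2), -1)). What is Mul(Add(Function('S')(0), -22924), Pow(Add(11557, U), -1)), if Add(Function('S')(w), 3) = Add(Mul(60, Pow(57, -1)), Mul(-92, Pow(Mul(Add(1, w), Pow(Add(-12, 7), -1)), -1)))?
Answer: Rational(-2212805952, 1138802297) ≈ -1.9431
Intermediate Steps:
U = Rational(25475, 5184) (U = Mul(25475, Pow(5184, -1)) = Mul(25475, Rational(1, 5184)) = Rational(25475, 5184) ≈ 4.9142)
Function('S')(w) = Add(Rational(-37, 19), Mul(-92, Pow(Add(Rational(-1, 5), Mul(Rational(-1, 5), w)), -1))) (Function('S')(w) = Add(-3, Add(Mul(60, Pow(57, -1)), Mul(-92, Pow(Mul(Add(1, w), Pow(Add(-12, 7), -1)), -1)))) = Add(-3, Add(Mul(60, Rational(1, 57)), Mul(-92, Pow(Mul(Add(1, w), Pow(-5, -1)), -1)))) = Add(-3, Add(Rational(20, 19), Mul(-92, Pow(Mul(Add(1, w), Rational(-1, 5)), -1)))) = Add(-3, Add(Rational(20, 19), Mul(-92, Pow(Add(Rational(-1, 5), Mul(Rational(-1, 5), w)), -1)))) = Add(Rational(-37, 19), Mul(-92, Pow(Add(Rational(-1, 5), Mul(Rational(-1, 5), w)), -1))))
Mul(Add(Function('S')(0), -22924), Pow(Add(11557, U), -1)) = Mul(Add(Mul(Rational(1, 19), Pow(Add(1, 0), -1), Add(8703, Mul(-37, 0))), -22924), Pow(Add(11557, Rational(25475, 5184)), -1)) = Mul(Add(Mul(Rational(1, 19), Pow(1, -1), Add(8703, 0)), -22924), Pow(Rational(59936963, 5184), -1)) = Mul(Add(Mul(Rational(1, 19), 1, 8703), -22924), Rational(5184, 59936963)) = Mul(Add(Rational(8703, 19), -22924), Rational(5184, 59936963)) = Mul(Rational(-426853, 19), Rational(5184, 59936963)) = Rational(-2212805952, 1138802297)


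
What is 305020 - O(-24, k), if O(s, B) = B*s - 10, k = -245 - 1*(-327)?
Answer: 306998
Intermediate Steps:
k = 82 (k = -245 + 327 = 82)
O(s, B) = -10 + B*s
305020 - O(-24, k) = 305020 - (-10 + 82*(-24)) = 305020 - (-10 - 1968) = 305020 - 1*(-1978) = 305020 + 1978 = 306998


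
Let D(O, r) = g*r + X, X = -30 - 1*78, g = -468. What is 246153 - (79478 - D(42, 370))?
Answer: -6593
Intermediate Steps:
X = -108 (X = -30 - 78 = -108)
D(O, r) = -108 - 468*r (D(O, r) = -468*r - 108 = -108 - 468*r)
246153 - (79478 - D(42, 370)) = 246153 - (79478 - (-108 - 468*370)) = 246153 - (79478 - (-108 - 173160)) = 246153 - (79478 - 1*(-173268)) = 246153 - (79478 + 173268) = 246153 - 1*252746 = 246153 - 252746 = -6593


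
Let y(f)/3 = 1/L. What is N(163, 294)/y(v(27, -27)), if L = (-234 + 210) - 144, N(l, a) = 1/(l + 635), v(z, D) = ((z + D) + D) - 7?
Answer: -4/57 ≈ -0.070175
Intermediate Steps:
v(z, D) = -7 + z + 2*D (v(z, D) = ((D + z) + D) - 7 = (z + 2*D) - 7 = -7 + z + 2*D)
N(l, a) = 1/(635 + l)
L = -168 (L = -24 - 144 = -168)
y(f) = -1/56 (y(f) = 3/(-168) = 3*(-1/168) = -1/56)
N(163, 294)/y(v(27, -27)) = 1/((635 + 163)*(-1/56)) = -56/798 = (1/798)*(-56) = -4/57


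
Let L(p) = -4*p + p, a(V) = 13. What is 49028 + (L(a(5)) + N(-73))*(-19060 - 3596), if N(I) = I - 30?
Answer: 3266180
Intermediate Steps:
N(I) = -30 + I
L(p) = -3*p
49028 + (L(a(5)) + N(-73))*(-19060 - 3596) = 49028 + (-3*13 + (-30 - 73))*(-19060 - 3596) = 49028 + (-39 - 103)*(-22656) = 49028 - 142*(-22656) = 49028 + 3217152 = 3266180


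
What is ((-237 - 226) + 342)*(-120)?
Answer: 14520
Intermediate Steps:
((-237 - 226) + 342)*(-120) = (-463 + 342)*(-120) = -121*(-120) = 14520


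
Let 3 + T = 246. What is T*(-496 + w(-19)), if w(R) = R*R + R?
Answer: -37422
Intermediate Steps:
T = 243 (T = -3 + 246 = 243)
w(R) = R + R² (w(R) = R² + R = R + R²)
T*(-496 + w(-19)) = 243*(-496 - 19*(1 - 19)) = 243*(-496 - 19*(-18)) = 243*(-496 + 342) = 243*(-154) = -37422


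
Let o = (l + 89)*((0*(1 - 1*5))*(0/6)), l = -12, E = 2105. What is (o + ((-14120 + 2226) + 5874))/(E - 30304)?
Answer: 6020/28199 ≈ 0.21348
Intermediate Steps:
o = 0 (o = (-12 + 89)*((0*(1 - 1*5))*(0/6)) = 77*((0*(1 - 5))*(0*(1/6))) = 77*((0*(-4))*0) = 77*(0*0) = 77*0 = 0)
(o + ((-14120 + 2226) + 5874))/(E - 30304) = (0 + ((-14120 + 2226) + 5874))/(2105 - 30304) = (0 + (-11894 + 5874))/(-28199) = (0 - 6020)*(-1/28199) = -6020*(-1/28199) = 6020/28199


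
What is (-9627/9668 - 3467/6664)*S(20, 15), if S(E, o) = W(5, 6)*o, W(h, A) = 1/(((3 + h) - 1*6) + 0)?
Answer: -366274815/32213776 ≈ -11.370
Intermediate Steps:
W(h, A) = 1/(-3 + h) (W(h, A) = 1/(((3 + h) - 6) + 0) = 1/((-3 + h) + 0) = 1/(-3 + h))
S(E, o) = o/2 (S(E, o) = o/(-3 + 5) = o/2)
(-9627/9668 - 3467/6664)*S(20, 15) = (-9627/9668 - 3467/6664)*((½)*15) = (-9627*1/9668 - 3467*1/6664)*(15/2) = (-9627/9668 - 3467/6664)*(15/2) = -24418321/16106888*15/2 = -366274815/32213776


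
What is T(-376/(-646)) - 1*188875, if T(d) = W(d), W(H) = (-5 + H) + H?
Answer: -61007864/323 ≈ -1.8888e+5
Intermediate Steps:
W(H) = -5 + 2*H
T(d) = -5 + 2*d
T(-376/(-646)) - 1*188875 = (-5 + 2*(-376/(-646))) - 1*188875 = (-5 + 2*(-376*(-1/646))) - 188875 = (-5 + 2*(188/323)) - 188875 = (-5 + 376/323) - 188875 = -1239/323 - 188875 = -61007864/323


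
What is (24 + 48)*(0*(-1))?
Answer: 0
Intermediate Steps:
(24 + 48)*(0*(-1)) = 72*0 = 0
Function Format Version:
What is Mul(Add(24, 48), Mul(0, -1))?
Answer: 0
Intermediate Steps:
Mul(Add(24, 48), Mul(0, -1)) = Mul(72, 0) = 0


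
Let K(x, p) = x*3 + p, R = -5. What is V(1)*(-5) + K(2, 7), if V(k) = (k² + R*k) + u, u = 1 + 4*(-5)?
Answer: 128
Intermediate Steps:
K(x, p) = p + 3*x (K(x, p) = 3*x + p = p + 3*x)
u = -19 (u = 1 - 20 = -19)
V(k) = -19 + k² - 5*k (V(k) = (k² - 5*k) - 19 = -19 + k² - 5*k)
V(1)*(-5) + K(2, 7) = (-19 + 1² - 5*1)*(-5) + (7 + 3*2) = (-19 + 1 - 5)*(-5) + (7 + 6) = -23*(-5) + 13 = 115 + 13 = 128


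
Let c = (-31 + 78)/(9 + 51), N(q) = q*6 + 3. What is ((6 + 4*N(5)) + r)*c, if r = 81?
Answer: 3431/20 ≈ 171.55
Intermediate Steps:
N(q) = 3 + 6*q (N(q) = 6*q + 3 = 3 + 6*q)
c = 47/60 ≈ 0.78333
((6 + 4*N(5)) + r)*c = ((6 + 4*(3 + 6*5)) + 81)*(47/60) = ((6 + 4*(3 + 30)) + 81)*(47/60) = ((6 + 4*33) + 81)*(47/60) = ((6 + 132) + 81)*(47/60) = (138 + 81)*(47/60) = 219*(47/60) = 3431/20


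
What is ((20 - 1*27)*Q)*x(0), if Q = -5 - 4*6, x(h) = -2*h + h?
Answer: 0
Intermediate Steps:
x(h) = -h
Q = -29 (Q = -5 - 24 = -29)
((20 - 1*27)*Q)*x(0) = ((20 - 1*27)*(-29))*(-1*0) = ((20 - 27)*(-29))*0 = -7*(-29)*0 = 203*0 = 0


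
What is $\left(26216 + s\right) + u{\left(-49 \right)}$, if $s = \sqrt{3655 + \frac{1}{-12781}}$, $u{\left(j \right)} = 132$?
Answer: $26348 + \frac{3 \sqrt{66339857186}}{12781} \approx 26408.0$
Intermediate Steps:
$s = \frac{3 \sqrt{66339857186}}{12781}$ ($s = \sqrt{3655 - \frac{1}{12781}} = \sqrt{\frac{46714554}{12781}} = \frac{3 \sqrt{66339857186}}{12781} \approx 60.457$)
$\left(26216 + s\right) + u{\left(-49 \right)} = \left(26216 + \frac{3 \sqrt{66339857186}}{12781}\right) + 132 = 26348 + \frac{3 \sqrt{66339857186}}{12781}$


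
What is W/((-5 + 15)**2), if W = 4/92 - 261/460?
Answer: -241/46000 ≈ -0.0052391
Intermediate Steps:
W = -241/460 (W = 4*(1/92) - 261*1/460 = 1/23 - 261/460 = -241/460 ≈ -0.52391)
W/((-5 + 15)**2) = -241/(460*(-5 + 15)**2) = -241/(460*(10**2)) = -241/460/100 = -241/460*1/100 = -241/46000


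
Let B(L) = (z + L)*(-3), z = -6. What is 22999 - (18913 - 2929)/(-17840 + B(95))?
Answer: 416458877/18107 ≈ 23000.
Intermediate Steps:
B(L) = 18 - 3*L (B(L) = (-6 + L)*(-3) = 18 - 3*L)
22999 - (18913 - 2929)/(-17840 + B(95)) = 22999 - (18913 - 2929)/(-17840 + (18 - 3*95)) = 22999 - 15984/(-17840 + (18 - 285)) = 22999 - 15984/(-17840 - 267) = 22999 - 15984/(-18107) = 22999 - 15984*(-1)/18107 = 22999 - 1*(-15984/18107) = 22999 + 15984/18107 = 416458877/18107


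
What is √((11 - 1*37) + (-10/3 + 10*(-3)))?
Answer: I*√534/3 ≈ 7.7028*I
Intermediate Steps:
√((11 - 1*37) + (-10/3 + 10*(-3))) = √((11 - 37) + (-10*⅓ - 30)) = √(-26 + (-10/3 - 30)) = √(-26 - 100/3) = √(-178/3) = I*√534/3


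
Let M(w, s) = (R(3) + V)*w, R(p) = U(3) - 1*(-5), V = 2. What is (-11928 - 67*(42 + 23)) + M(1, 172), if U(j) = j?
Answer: -16273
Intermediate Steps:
R(p) = 8 (R(p) = 3 - 1*(-5) = 3 + 5 = 8)
M(w, s) = 10*w (M(w, s) = (8 + 2)*w = 10*w)
(-11928 - 67*(42 + 23)) + M(1, 172) = (-11928 - 67*(42 + 23)) + 10*1 = (-11928 - 67*65) + 10 = (-11928 - 4355) + 10 = -16283 + 10 = -16273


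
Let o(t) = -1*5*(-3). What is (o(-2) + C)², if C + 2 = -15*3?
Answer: 1024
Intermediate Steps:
C = -47 (C = -2 - 15*3 = -2 - 45 = -47)
o(t) = 15 (o(t) = -5*(-3) = 15)
(o(-2) + C)² = (15 - 47)² = (-32)² = 1024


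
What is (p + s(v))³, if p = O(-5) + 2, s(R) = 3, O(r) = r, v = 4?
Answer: 0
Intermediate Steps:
p = -3 (p = -5 + 2 = -3)
(p + s(v))³ = (-3 + 3)³ = 0³ = 0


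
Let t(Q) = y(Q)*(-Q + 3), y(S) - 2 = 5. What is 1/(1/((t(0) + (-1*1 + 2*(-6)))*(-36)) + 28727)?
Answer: 288/8273375 ≈ 3.4810e-5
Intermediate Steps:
y(S) = 7 (y(S) = 2 + 5 = 7)
t(Q) = 21 - 7*Q (t(Q) = 7*(-Q + 3) = 7*(3 - Q) = 21 - 7*Q)
1/(1/((t(0) + (-1*1 + 2*(-6)))*(-36)) + 28727) = 1/(1/(((21 - 7*0) + (-1*1 + 2*(-6)))*(-36)) + 28727) = 1/(1/(((21 + 0) + (-1 - 12))*(-36)) + 28727) = 1/(1/((21 - 13)*(-36)) + 28727) = 1/(1/(8*(-36)) + 28727) = 1/(1/(-288) + 28727) = 1/(-1/288 + 28727) = 1/(8273375/288) = 288/8273375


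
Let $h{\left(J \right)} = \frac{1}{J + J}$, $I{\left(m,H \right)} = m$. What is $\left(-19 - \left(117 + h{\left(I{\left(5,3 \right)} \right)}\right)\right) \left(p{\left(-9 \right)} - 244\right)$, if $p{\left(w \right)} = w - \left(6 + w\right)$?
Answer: $34025$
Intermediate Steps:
$h{\left(J \right)} = \frac{1}{2 J}$
$p{\left(w \right)} = -6$
$\left(-19 - \left(117 + h{\left(I{\left(5,3 \right)} \right)}\right)\right) \left(p{\left(-9 \right)} - 244\right) = \left(-19 - \left(117 + \frac{1}{2 \cdot 5}\right)\right) \left(-6 - 244\right) = \left(-19 - \left(117 + \frac{1}{2} \cdot \frac{1}{5}\right)\right) \left(-6 - 244\right) = \left(-19 - \frac{1171}{10}\right) \left(-250\right) = \left(- \frac{1361}{10}\right) \left(-250\right) = 34025$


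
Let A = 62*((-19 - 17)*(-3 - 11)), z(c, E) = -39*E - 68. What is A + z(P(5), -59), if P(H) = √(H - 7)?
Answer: 33481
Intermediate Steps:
P(H) = √(-7 + H)
z(c, E) = -68 - 39*E
A = 31248 (A = 62*(-36*(-14)) = 62*504 = 31248)
A + z(P(5), -59) = 31248 + (-68 - 39*(-59)) = 31248 + (-68 + 2301) = 31248 + 2233 = 33481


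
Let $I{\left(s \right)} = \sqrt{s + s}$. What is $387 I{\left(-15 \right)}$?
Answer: $387 i \sqrt{30} \approx 2119.7 i$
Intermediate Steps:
$I{\left(s \right)} = \sqrt{2} \sqrt{s}$ ($I{\left(s \right)} = \sqrt{2 s} = \sqrt{2} \sqrt{s}$)
$387 I{\left(-15 \right)} = 387 \sqrt{2} \sqrt{-15} = 387 \sqrt{2} i \sqrt{15} = 387 i \sqrt{30}$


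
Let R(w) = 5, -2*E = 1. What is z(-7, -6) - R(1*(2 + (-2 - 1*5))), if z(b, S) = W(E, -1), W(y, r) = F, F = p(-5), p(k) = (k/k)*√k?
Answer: -5 + I*√5 ≈ -5.0 + 2.2361*I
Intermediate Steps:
E = -½ (E = -½*1 = -½ ≈ -0.50000)
p(k) = √k (p(k) = 1*√k = √k)
F = I*√5 (F = √(-5) = I*√5 ≈ 2.2361*I)
W(y, r) = I*√5
z(b, S) = I*√5
z(-7, -6) - R(1*(2 + (-2 - 1*5))) = I*√5 - 1*5 = I*√5 - 5 = -5 + I*√5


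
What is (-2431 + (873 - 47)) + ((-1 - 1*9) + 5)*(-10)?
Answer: -1555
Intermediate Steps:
(-2431 + (873 - 47)) + ((-1 - 1*9) + 5)*(-10) = (-2431 + 826) + ((-1 - 9) + 5)*(-10) = -1605 + (-10 + 5)*(-10) = -1605 - 5*(-10) = -1605 + 50 = -1555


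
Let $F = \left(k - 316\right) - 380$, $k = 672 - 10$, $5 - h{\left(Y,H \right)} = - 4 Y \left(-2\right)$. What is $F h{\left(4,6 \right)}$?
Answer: $918$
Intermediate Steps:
$h{\left(Y,H \right)} = 5 - 8 Y$ ($h{\left(Y,H \right)} = 5 - - 4 Y \left(-2\right) = 5 - 8 Y$)
$k = 662$ ($k = 672 - 10 = 662$)
$F = -34$ ($F = \left(662 - 316\right) - 380 = 346 - 380 = -34$)
$F h{\left(4,6 \right)} = - 34 \left(5 - 32\right) = \left(-34\right) \left(-27\right) = 918$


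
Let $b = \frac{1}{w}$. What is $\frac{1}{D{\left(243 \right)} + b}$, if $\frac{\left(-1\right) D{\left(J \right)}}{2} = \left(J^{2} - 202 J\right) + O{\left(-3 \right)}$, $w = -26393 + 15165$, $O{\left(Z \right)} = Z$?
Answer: $- \frac{11228}{223661761} \approx -5.0201 \cdot 10^{-5}$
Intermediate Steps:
$w = -11228$
$D{\left(J \right)} = 6 - 2 J^{2} + 404 J$ ($D{\left(J \right)} = - 2 \left(\left(J^{2} - 202 J\right) - 3\right) = - 2 \left(-3 + J^{2} - 202 J\right) = 6 - 2 J^{2} + 404 J$)
$b = - \frac{1}{11228}$ ($b = \frac{1}{-11228} = - \frac{1}{11228} \approx -8.9063 \cdot 10^{-5}$)
$\frac{1}{D{\left(243 \right)} + b} = \frac{1}{\left(6 - 2 \cdot 243^{2} + 404 \cdot 243\right) - \frac{1}{11228}} = \frac{1}{\left(6 - 118098 + 98172\right) - \frac{1}{11228}} = \frac{1}{-19920 - \frac{1}{11228}} = \frac{1}{- \frac{223661761}{11228}} = - \frac{11228}{223661761}$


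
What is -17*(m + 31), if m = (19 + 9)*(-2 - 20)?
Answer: 9945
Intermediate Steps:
m = -616 (m = 28*(-22) = -616)
-17*(m + 31) = -17*(-616 + 31) = -17*(-585) = 9945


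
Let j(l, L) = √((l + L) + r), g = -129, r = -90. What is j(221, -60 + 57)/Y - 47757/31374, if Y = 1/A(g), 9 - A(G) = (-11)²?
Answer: -15919/10458 - 896*√2 ≈ -1268.7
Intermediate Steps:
A(G) = -112 (A(G) = 9 - 1*(-11)² = 9 - 1*121 = 9 - 121 = -112)
Y = -1/112 (Y = 1/(-112) = -1/112 ≈ -0.0089286)
j(l, L) = √(-90 + L + l) (j(l, L) = √((l + L) - 90) = √((L + l) - 90) = √(-90 + L + l))
j(221, -60 + 57)/Y - 47757/31374 = √(-90 + (-60 + 57) + 221)/(-1/112) - 47757/31374 = √(-90 - 3 + 221)*(-112) - 47757*1/31374 = √128*(-112) - 15919/10458 = (8*√2)*(-112) - 15919/10458 = -896*√2 - 15919/10458 = -15919/10458 - 896*√2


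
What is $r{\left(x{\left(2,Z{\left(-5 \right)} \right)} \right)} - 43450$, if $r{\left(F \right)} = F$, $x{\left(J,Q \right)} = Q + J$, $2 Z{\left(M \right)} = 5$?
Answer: $- \frac{86891}{2} \approx -43446.0$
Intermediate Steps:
$Z{\left(M \right)} = \frac{5}{2}$ ($Z{\left(M \right)} = \frac{1}{2} \cdot 5 = \frac{5}{2}$)
$x{\left(J,Q \right)} = J + Q$
$r{\left(x{\left(2,Z{\left(-5 \right)} \right)} \right)} - 43450 = \left(2 + \frac{5}{2}\right) - 43450 = \frac{9}{2} - 43450 = - \frac{86891}{2}$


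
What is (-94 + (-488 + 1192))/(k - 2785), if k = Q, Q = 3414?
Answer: 610/629 ≈ 0.96979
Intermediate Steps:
k = 3414
(-94 + (-488 + 1192))/(k - 2785) = (-94 + (-488 + 1192))/(3414 - 2785) = (-94 + 704)/629 = 610*(1/629) = 610/629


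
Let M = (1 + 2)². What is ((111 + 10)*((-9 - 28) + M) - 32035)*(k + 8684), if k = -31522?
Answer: 808990474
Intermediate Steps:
M = 9 (M = 3² = 9)
((111 + 10)*((-9 - 28) + M) - 32035)*(k + 8684) = ((111 + 10)*((-9 - 28) + 9) - 32035)*(-31522 + 8684) = (121*(-37 + 9) - 32035)*(-22838) = (121*(-28) - 32035)*(-22838) = (-3388 - 32035)*(-22838) = -35423*(-22838) = 808990474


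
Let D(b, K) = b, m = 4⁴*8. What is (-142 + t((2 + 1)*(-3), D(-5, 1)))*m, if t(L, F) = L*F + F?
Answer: -208896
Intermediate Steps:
m = 2048 (m = 256*8 = 2048)
t(L, F) = F + F*L (t(L, F) = F*L + F = F + F*L)
(-142 + t((2 + 1)*(-3), D(-5, 1)))*m = (-142 - 5*(1 + (2 + 1)*(-3)))*2048 = (-142 - 5*(1 + 3*(-3)))*2048 = (-142 - 5*(1 - 9))*2048 = (-142 - 5*(-8))*2048 = (-142 + 40)*2048 = -102*2048 = -208896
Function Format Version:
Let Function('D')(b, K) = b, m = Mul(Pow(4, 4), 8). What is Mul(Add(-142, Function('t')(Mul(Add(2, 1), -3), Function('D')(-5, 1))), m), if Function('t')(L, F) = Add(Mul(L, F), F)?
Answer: -208896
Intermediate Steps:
m = 2048 (m = Mul(256, 8) = 2048)
Function('t')(L, F) = Add(F, Mul(F, L)) (Function('t')(L, F) = Add(Mul(F, L), F) = Add(F, Mul(F, L)))
Mul(Add(-142, Function('t')(Mul(Add(2, 1), -3), Function('D')(-5, 1))), m) = Mul(Add(-142, Mul(-5, Add(1, Mul(Add(2, 1), -3)))), 2048) = Mul(Add(-142, Mul(-5, Add(1, Mul(3, -3)))), 2048) = Mul(Add(-142, Mul(-5, Add(1, -9))), 2048) = Mul(Add(-142, Mul(-5, -8)), 2048) = Mul(Add(-142, 40), 2048) = Mul(-102, 2048) = -208896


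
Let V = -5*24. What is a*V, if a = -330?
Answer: 39600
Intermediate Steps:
V = -120
a*V = -330*(-120) = 39600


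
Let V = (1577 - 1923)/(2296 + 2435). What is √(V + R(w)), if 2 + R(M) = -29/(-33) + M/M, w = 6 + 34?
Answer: I*√526342674/52041 ≈ 0.44085*I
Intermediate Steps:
w = 40
R(M) = -4/33 (R(M) = -2 + (-29/(-33) + M/M) = -2 + (-29*(-1/33) + 1) = -2 + (29/33 + 1) = -2 + 62/33 = -4/33)
V = -346/4731 ≈ -0.073135
√(V + R(w)) = √(-346/4731 - 4/33) = √(-10114/52041) = I*√526342674/52041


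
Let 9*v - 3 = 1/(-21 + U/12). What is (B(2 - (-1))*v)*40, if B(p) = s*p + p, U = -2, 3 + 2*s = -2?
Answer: -7500/127 ≈ -59.055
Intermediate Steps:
s = -5/2 (s = -3/2 + (1/2)*(-2) = -3/2 - 1 = -5/2 ≈ -2.5000)
v = 125/381 (v = 1/3 + 1/(9*(-21 - 2/12)) = 1/3 + 1/(9*(-21 - 2*1/12)) = 1/3 + 1/(9*(-21 - 1/6)) = 1/3 + 1/(9*(-127/6)) = 1/3 + (1/9)*(-6/127) = 1/3 - 2/381 = 125/381 ≈ 0.32808)
B(p) = -3*p/2 (B(p) = -5*p/2 + p = -3*p/2)
(B(2 - (-1))*v)*40 = (-3*(2 - (-1))/2*(125/381))*40 = (-3*(2 - 1*(-1))/2*(125/381))*40 = (-3*(2 + 1)/2*(125/381))*40 = (-3/2*3*(125/381))*40 = -9/2*125/381*40 = -375/254*40 = -7500/127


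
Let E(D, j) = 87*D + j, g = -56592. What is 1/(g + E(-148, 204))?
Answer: -1/69264 ≈ -1.4438e-5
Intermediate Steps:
E(D, j) = j + 87*D
1/(g + E(-148, 204)) = 1/(-56592 + (204 + 87*(-148))) = 1/(-56592 + (204 - 12876)) = 1/(-56592 - 12672) = 1/(-69264) = -1/69264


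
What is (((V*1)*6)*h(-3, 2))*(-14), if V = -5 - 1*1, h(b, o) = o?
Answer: 1008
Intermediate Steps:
V = -6 (V = -5 - 1 = -6)
(((V*1)*6)*h(-3, 2))*(-14) = ((-6*1*6)*2)*(-14) = (-6*6*2)*(-14) = -36*2*(-14) = -72*(-14) = 1008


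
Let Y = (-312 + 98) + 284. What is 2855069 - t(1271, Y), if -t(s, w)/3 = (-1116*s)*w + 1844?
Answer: -295010959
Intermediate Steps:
Y = 70 (Y = -214 + 284 = 70)
t(s, w) = -5532 + 3348*s*w (t(s, w) = -3*((-1116*s)*w + 1844) = -3*(-1116*s*w + 1844) = -3*(1844 - 1116*s*w) = -5532 + 3348*s*w)
2855069 - t(1271, Y) = 2855069 - (-5532 + 3348*1271*70) = 2855069 - (-5532 + 297871560) = 2855069 - 1*297866028 = 2855069 - 297866028 = -295010959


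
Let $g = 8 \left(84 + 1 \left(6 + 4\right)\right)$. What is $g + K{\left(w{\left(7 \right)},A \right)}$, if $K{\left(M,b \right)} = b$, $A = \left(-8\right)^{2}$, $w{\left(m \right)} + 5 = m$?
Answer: $816$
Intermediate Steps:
$w{\left(m \right)} = -5 + m$
$A = 64$
$g = 752$ ($g = 8 \left(84 + 1 \cdot 10\right) = 8 \left(84 + 10\right) = 8 \cdot 94 = 752$)
$g + K{\left(w{\left(7 \right)},A \right)} = 752 + 64 = 816$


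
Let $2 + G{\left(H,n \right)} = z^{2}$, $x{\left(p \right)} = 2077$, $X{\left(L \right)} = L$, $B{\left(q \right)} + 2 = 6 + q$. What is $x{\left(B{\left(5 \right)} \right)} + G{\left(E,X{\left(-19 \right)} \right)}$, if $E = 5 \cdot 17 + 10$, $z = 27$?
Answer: $2804$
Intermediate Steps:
$B{\left(q \right)} = 4 + q$ ($B{\left(q \right)} = -2 + \left(6 + q\right) = 4 + q$)
$E = 95$ ($E = 85 + 10 = 95$)
$G{\left(H,n \right)} = 727$ ($G{\left(H,n \right)} = -2 + 27^{2} = -2 + 729 = 727$)
$x{\left(B{\left(5 \right)} \right)} + G{\left(E,X{\left(-19 \right)} \right)} = 2077 + 727 = 2804$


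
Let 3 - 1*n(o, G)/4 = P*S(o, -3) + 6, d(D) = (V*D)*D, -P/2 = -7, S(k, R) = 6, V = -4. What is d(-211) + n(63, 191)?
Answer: -178432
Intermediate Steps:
P = 14 (P = -2*(-7) = 14)
d(D) = -4*D**2 (d(D) = (-4*D)*D = -4*D**2)
n(o, G) = -348 (n(o, G) = 12 - 4*(14*6 + 6) = 12 - 4*(84 + 6) = 12 - 4*90 = 12 - 360 = -348)
d(-211) + n(63, 191) = -4*(-211)**2 - 348 = -4*44521 - 348 = -178084 - 348 = -178432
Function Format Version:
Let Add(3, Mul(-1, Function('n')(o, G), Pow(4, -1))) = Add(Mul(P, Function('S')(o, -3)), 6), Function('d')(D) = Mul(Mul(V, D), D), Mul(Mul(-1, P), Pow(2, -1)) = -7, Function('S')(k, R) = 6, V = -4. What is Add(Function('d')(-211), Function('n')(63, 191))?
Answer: -178432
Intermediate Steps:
P = 14 (P = Mul(-2, -7) = 14)
Function('d')(D) = Mul(-4, Pow(D, 2)) (Function('d')(D) = Mul(Mul(-4, D), D) = Mul(-4, Pow(D, 2)))
Function('n')(o, G) = -348 (Function('n')(o, G) = Add(12, Mul(-4, Add(Mul(14, 6), 6))) = Add(12, Mul(-4, Add(84, 6))) = Add(12, Mul(-4, 90)) = Add(12, -360) = -348)
Add(Function('d')(-211), Function('n')(63, 191)) = Add(Mul(-4, Pow(-211, 2)), -348) = Add(Mul(-4, 44521), -348) = Add(-178084, -348) = -178432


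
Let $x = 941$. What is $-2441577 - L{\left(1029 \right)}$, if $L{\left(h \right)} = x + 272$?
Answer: $-2442790$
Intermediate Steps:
$L{\left(h \right)} = 1213$ ($L{\left(h \right)} = 941 + 272 = 1213$)
$-2441577 - L{\left(1029 \right)} = -2441577 - 1213 = -2442790$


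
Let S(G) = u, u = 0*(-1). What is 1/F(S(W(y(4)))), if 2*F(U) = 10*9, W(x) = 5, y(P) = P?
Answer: 1/45 ≈ 0.022222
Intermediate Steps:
u = 0
S(G) = 0
F(U) = 45 (F(U) = (10*9)/2 = (½)*90 = 45)
1/F(S(W(y(4)))) = 1/45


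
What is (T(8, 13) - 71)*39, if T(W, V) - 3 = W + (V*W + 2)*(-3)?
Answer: -14742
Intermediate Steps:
T(W, V) = -3 + W - 3*V*W (T(W, V) = 3 + (W + (V*W + 2)*(-3)) = 3 + (W + (2 + V*W)*(-3)) = 3 + (W + (-6 - 3*V*W)) = 3 + (-6 + W - 3*V*W) = -3 + W - 3*V*W)
(T(8, 13) - 71)*39 = ((-3 + 8 - 3*13*8) - 71)*39 = ((-3 + 8 - 312) - 71)*39 = (-307 - 71)*39 = -378*39 = -14742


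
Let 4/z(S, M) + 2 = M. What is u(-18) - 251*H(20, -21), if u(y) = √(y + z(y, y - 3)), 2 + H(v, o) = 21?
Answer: -4769 + I*√9614/23 ≈ -4769.0 + 4.2631*I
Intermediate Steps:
z(S, M) = 4/(-2 + M)
H(v, o) = 19 (H(v, o) = -2 + 21 = 19)
u(y) = √(y + 4/(-5 + y)) (u(y) = √(y + 4/(-2 + (y - 3))) = √(y + 4/(-2 + (-3 + y))) = √(y + 4/(-5 + y)))
u(-18) - 251*H(20, -21) = √((4 - 18*(-5 - 18))/(-5 - 18)) - 251*19 = √((4 - 18*(-23))/(-23)) - 4769 = √(-(4 + 414)/23) - 4769 = √(-1/23*418) - 4769 = √(-418/23) - 4769 = I*√9614/23 - 4769 = -4769 + I*√9614/23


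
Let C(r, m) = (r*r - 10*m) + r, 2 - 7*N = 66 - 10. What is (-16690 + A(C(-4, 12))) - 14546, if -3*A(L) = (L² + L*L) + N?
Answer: -273066/7 ≈ -39009.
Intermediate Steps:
N = -54/7 (N = 2/7 - (66 - 10)/7 = 2/7 - ⅐*56 = 2/7 - 8 = -54/7 ≈ -7.7143)
C(r, m) = r + r² - 10*m (C(r, m) = (r² - 10*m) + r = r + r² - 10*m)
A(L) = 18/7 - 2*L²/3 (A(L) = -((L² + L*L) - 54/7)/3 = -((L² + L²) - 54/7)/3 = -(2*L² - 54/7)/3 = -(-54/7 + 2*L²)/3 = 18/7 - 2*L²/3)
(-16690 + A(C(-4, 12))) - 14546 = (-16690 + (18/7 - 2*(-4 + (-4)² - 10*12)²/3)) - 14546 = (-16690 + (18/7 - 2*(-4 + 16 - 120)²/3)) - 14546 = (-16690 + (18/7 - ⅔*(-108)²)) - 14546 = (-16690 + (18/7 - ⅔*11664)) - 14546 = (-16690 + (18/7 - 7776)) - 14546 = (-16690 - 54414/7) - 14546 = -171244/7 - 14546 = -273066/7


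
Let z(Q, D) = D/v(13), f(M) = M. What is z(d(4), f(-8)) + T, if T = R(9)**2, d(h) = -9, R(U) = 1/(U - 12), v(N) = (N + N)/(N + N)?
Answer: -71/9 ≈ -7.8889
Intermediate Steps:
v(N) = 1 (v(N) = (2*N)/((2*N)) = (2*N)*(1/(2*N)) = 1)
R(U) = 1/(-12 + U)
T = 1/9 (T = (1/(-12 + 9))**2 = (1/(-3))**2 = (-1/3)**2 = 1/9 ≈ 0.11111)
z(Q, D) = D (z(Q, D) = D/1 = D*1 = D)
z(d(4), f(-8)) + T = -8 + 1/9 = -71/9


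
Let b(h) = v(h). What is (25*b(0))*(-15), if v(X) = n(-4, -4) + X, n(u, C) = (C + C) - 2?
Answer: 3750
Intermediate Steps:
n(u, C) = -2 + 2*C (n(u, C) = 2*C - 2 = -2 + 2*C)
v(X) = -10 + X (v(X) = (-2 + 2*(-4)) + X = (-2 - 8) + X = -10 + X)
b(h) = -10 + h
(25*b(0))*(-15) = (25*(-10 + 0))*(-15) = (25*(-10))*(-15) = -250*(-15) = 3750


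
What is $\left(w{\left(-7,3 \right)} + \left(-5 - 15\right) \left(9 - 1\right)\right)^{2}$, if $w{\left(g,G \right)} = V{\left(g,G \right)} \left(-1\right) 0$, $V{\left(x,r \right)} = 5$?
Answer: $25600$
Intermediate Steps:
$w{\left(g,G \right)} = 0$ ($w{\left(g,G \right)} = 5 \left(-1\right) 0 = \left(-5\right) 0 = 0$)
$\left(w{\left(-7,3 \right)} + \left(-5 - 15\right) \left(9 - 1\right)\right)^{2} = \left(0 + \left(-5 - 15\right) \left(9 - 1\right)\right)^{2} = \left(0 - 160\right)^{2} = \left(-160\right)^{2} = 25600$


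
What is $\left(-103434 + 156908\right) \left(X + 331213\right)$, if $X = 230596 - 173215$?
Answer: $20779675556$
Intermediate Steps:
$X = 57381$
$\left(-103434 + 156908\right) \left(X + 331213\right) = \left(-103434 + 156908\right) \left(57381 + 331213\right) = 53474 \cdot 388594 = 20779675556$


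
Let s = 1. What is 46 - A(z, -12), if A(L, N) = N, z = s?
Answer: 58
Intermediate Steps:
z = 1
46 - A(z, -12) = 46 - 1*(-12) = 46 + 12 = 58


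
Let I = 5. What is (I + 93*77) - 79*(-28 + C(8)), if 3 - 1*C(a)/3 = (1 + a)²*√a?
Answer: 8667 + 38394*√2 ≈ 62964.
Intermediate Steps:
C(a) = 9 - 3*√a*(1 + a)² (C(a) = 9 - 3*(1 + a)²*√a = 9 - 3*√a*(1 + a)²)
(I + 93*77) - 79*(-28 + C(8)) = (5 + 93*77) - 79*(-28 + (9 - 3*√8*(1 + 8)²)) = (5 + 7161) - 79*(-28 + (9 - 3*2*√2*9²)) = 7166 - 79*(-28 + (9 - 3*2*√2*81)) = 7166 - 79*(-28 + (9 - 486*√2)) = 7166 - 79*(-19 - 486*√2) = 7166 + (1501 + 38394*√2) = 8667 + 38394*√2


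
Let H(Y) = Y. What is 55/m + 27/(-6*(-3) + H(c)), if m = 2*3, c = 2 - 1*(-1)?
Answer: 439/42 ≈ 10.452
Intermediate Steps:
c = 3 (c = 2 + 1 = 3)
m = 6
55/m + 27/(-6*(-3) + H(c)) = 55/6 + 27/(-6*(-3) + 3) = 55*(⅙) + 27/(18 + 3) = 55/6 + 27/21 = 55/6 + 27*(1/21) = 55/6 + 9/7 = 439/42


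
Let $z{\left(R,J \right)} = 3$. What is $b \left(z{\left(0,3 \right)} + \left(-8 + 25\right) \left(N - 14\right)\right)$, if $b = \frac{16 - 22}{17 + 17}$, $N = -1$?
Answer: $\frac{756}{17} \approx 44.471$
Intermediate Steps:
$b = - \frac{3}{17}$ ($b = - \frac{6}{34} = \left(-6\right) \frac{1}{34} = - \frac{3}{17} \approx -0.17647$)
$b \left(z{\left(0,3 \right)} + \left(-8 + 25\right) \left(N - 14\right)\right) = - \frac{3 \left(3 + \left(-8 + 25\right) \left(-1 - 14\right)\right)}{17} = - \frac{3 \left(3 + 17 \left(-15\right)\right)}{17} = - \frac{3 \left(3 - 255\right)}{17} = \left(- \frac{3}{17}\right) \left(-252\right) = \frac{756}{17}$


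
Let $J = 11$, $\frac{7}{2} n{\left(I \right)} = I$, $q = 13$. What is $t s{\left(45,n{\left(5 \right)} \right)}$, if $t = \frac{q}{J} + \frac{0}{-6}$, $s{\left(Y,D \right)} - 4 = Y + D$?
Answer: $\frac{4589}{77} \approx 59.597$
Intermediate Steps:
$n{\left(I \right)} = \frac{2 I}{7}$
$s{\left(Y,D \right)} = 4 + D + Y$ ($s{\left(Y,D \right)} = 4 + \left(Y + D\right) = 4 + \left(D + Y\right) = 4 + D + Y$)
$t = \frac{13}{11}$ ($t = \frac{13}{11} + \frac{0}{-6} = 13 \cdot \frac{1}{11} + 0 \left(- \frac{1}{6}\right) = \frac{13}{11} + 0 = \frac{13}{11} \approx 1.1818$)
$t s{\left(45,n{\left(5 \right)} \right)} = \frac{13 \left(4 + \frac{2}{7} \cdot 5 + 45\right)}{11} = \frac{13 \left(4 + \frac{10}{7} + 45\right)}{11} = \frac{13}{11} \cdot \frac{353}{7} = \frac{4589}{77}$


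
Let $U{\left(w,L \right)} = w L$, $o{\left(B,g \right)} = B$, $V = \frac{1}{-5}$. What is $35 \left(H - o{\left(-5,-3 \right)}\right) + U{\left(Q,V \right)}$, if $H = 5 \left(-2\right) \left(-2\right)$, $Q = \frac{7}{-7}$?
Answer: $\frac{4376}{5} \approx 875.2$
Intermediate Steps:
$V = - \frac{1}{5} \approx -0.2$
$Q = -1$ ($Q = 7 \left(- \frac{1}{7}\right) = -1$)
$H = 20$ ($H = \left(-10\right) \left(-2\right) = 20$)
$U{\left(w,L \right)} = L w$
$35 \left(H - o{\left(-5,-3 \right)}\right) + U{\left(Q,V \right)} = 35 \left(20 - -5\right) - - \frac{1}{5} = 35 \left(20 + 5\right) + \frac{1}{5} = 35 \cdot 25 + \frac{1}{5} = 875 + \frac{1}{5} = \frac{4376}{5}$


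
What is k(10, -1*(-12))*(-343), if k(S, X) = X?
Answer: -4116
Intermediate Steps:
k(10, -1*(-12))*(-343) = -1*(-12)*(-343) = 12*(-343) = -4116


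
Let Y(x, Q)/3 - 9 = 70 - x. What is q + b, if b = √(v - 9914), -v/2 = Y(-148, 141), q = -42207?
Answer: -42207 + 2*I*√2819 ≈ -42207.0 + 106.19*I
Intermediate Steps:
Y(x, Q) = 237 - 3*x (Y(x, Q) = 27 + 3*(70 - x) = 27 + (210 - 3*x) = 237 - 3*x)
v = -1362 (v = -2*(237 - 3*(-148)) = -2*(237 + 444) = -2*681 = -1362)
b = 2*I*√2819 (b = √(-1362 - 9914) = √(-11276) = 2*I*√2819 ≈ 106.19*I)
q + b = -42207 + 2*I*√2819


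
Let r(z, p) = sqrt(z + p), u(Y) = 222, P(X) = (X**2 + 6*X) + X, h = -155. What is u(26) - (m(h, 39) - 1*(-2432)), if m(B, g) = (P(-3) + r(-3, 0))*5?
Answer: -2150 - 5*I*sqrt(3) ≈ -2150.0 - 8.6602*I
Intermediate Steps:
P(X) = X**2 + 7*X
r(z, p) = sqrt(p + z)
m(B, g) = -60 + 5*I*sqrt(3) (m(B, g) = (-3*(7 - 3) + sqrt(0 - 3))*5 = (-3*4 + sqrt(-3))*5 = (-12 + I*sqrt(3))*5 = -60 + 5*I*sqrt(3))
u(26) - (m(h, 39) - 1*(-2432)) = 222 - ((-60 + 5*I*sqrt(3)) - 1*(-2432)) = 222 - ((-60 + 5*I*sqrt(3)) + 2432) = 222 - (2372 + 5*I*sqrt(3)) = 222 + (-2372 - 5*I*sqrt(3)) = -2150 - 5*I*sqrt(3)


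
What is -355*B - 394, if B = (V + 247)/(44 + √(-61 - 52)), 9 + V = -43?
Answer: -1284402/683 + 23075*I*√113/683 ≈ -1880.5 + 359.14*I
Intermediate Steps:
V = -52 (V = -9 - 43 = -52)
B = 195/(44 + I*√113) (B = (-52 + 247)/(44 + √(-61 - 52)) = 195/(44 + √(-113)) = 195/(44 + I*√113) ≈ 4.1874 - 1.0117*I)
-355*B - 394 = -355*(2860/683 - 65*I*√113/683) - 394 = (-1015300/683 + 23075*I*√113/683) - 394 = -1284402/683 + 23075*I*√113/683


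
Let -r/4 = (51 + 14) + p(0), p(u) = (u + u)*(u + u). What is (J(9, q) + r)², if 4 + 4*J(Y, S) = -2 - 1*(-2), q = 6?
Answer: 68121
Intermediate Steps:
p(u) = 4*u² (p(u) = (2*u)*(2*u) = 4*u²)
J(Y, S) = -1 (J(Y, S) = -1 + (-2 - 1*(-2))/4 = -1 + (-2 + 2)/4 = -1 + (¼)*0 = -1 + 0 = -1)
r = -260 (r = -4*((51 + 14) + 4*0²) = -4*(65 + 4*0) = -4*(65 + 0) = -4*65 = -260)
(J(9, q) + r)² = (-1 - 260)² = (-261)² = 68121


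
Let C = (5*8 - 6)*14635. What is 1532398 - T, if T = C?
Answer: 1034808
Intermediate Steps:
C = 497590 (C = (40 - 6)*14635 = 34*14635 = 497590)
T = 497590
1532398 - T = 1532398 - 1*497590 = 1532398 - 497590 = 1034808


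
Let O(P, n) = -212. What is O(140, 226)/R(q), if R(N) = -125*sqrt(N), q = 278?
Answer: 106*sqrt(278)/17375 ≈ 0.10172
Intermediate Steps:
O(140, 226)/R(q) = -212*(-sqrt(278)/34750) = -(-106)*sqrt(278)/17375 = 106*sqrt(278)/17375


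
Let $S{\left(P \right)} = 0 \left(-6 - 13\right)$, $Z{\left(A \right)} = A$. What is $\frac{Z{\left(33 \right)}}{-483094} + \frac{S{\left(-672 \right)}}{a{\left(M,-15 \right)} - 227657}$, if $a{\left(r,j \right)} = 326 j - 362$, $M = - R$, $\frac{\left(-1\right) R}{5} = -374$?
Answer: $- \frac{33}{483094} \approx -6.831 \cdot 10^{-5}$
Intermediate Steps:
$R = 1870$ ($R = \left(-5\right) \left(-374\right) = 1870$)
$S{\left(P \right)} = 0$ ($S{\left(P \right)} = 0 \left(-19\right) = 0$)
$M = -1870$ ($M = \left(-1\right) 1870 = -1870$)
$a{\left(r,j \right)} = -362 + 326 j$
$\frac{Z{\left(33 \right)}}{-483094} + \frac{S{\left(-672 \right)}}{a{\left(M,-15 \right)} - 227657} = \frac{33}{-483094} + \frac{0}{\left(-362 + 326 \left(-15\right)\right) - 227657} = 33 \left(- \frac{1}{483094}\right) + \frac{0}{\left(-362 - 4890\right) - 227657} = - \frac{33}{483094} + \frac{0}{-5252 - 227657} = - \frac{33}{483094} + \frac{0}{-232909} = - \frac{33}{483094} + 0 \left(- \frac{1}{232909}\right) = - \frac{33}{483094} + 0 = - \frac{33}{483094}$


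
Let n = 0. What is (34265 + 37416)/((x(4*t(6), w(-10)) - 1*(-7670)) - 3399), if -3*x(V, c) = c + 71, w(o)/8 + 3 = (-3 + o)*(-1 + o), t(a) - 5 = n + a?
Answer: 71681/3874 ≈ 18.503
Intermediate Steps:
t(a) = 5 + a (t(a) = 5 + (0 + a) = 5 + a)
w(o) = -24 + 8*(-1 + o)*(-3 + o) (w(o) = -24 + 8*((-3 + o)*(-1 + o)) = -24 + 8*((-1 + o)*(-3 + o)) = -24 + 8*(-1 + o)*(-3 + o))
x(V, c) = -71/3 - c/3 (x(V, c) = -(c + 71)/3 = -(71 + c)/3 = -71/3 - c/3)
(34265 + 37416)/((x(4*t(6), w(-10)) - 1*(-7670)) - 3399) = (34265 + 37416)/(((-71/3 - 8*(-10)*(-4 - 10)/3) - 1*(-7670)) - 3399) = 71681/(((-71/3 - 8*(-10)*(-14)/3) + 7670) - 3399) = 71681/(((-71/3 - ⅓*1120) + 7670) - 3399) = 71681/(((-71/3 - 1120/3) + 7670) - 3399) = 71681/((-397 + 7670) - 3399) = 71681/(7273 - 3399) = 71681/3874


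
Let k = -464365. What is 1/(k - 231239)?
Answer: -1/695604 ≈ -1.4376e-6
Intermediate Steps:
1/(k - 231239) = 1/(-464365 - 231239) = 1/(-695604) = -1/695604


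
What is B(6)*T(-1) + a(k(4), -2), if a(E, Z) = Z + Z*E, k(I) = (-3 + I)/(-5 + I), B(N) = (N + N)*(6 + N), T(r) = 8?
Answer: 1152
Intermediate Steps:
B(N) = 2*N*(6 + N) (B(N) = (2*N)*(6 + N) = 2*N*(6 + N))
k(I) = (-3 + I)/(-5 + I)
a(E, Z) = Z + E*Z
B(6)*T(-1) + a(k(4), -2) = (2*6*(6 + 6))*8 - 2*(1 + (-3 + 4)/(-5 + 4)) = (2*6*12)*8 - 2*(1 + 1/(-1)) = 144*8 - 2*(1 - 1*1) = 1152 - 2*(1 - 1) = 1152 - 2*0 = 1152 + 0 = 1152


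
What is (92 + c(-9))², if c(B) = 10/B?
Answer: 669124/81 ≈ 8260.8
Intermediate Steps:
(92 + c(-9))² = (92 + 10/(-9))² = (92 + 10*(-⅑))² = (92 - 10/9)² = (818/9)² = 669124/81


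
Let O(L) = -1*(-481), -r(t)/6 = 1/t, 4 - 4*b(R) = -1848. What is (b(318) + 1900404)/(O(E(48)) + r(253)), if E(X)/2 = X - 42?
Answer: 480919351/121687 ≈ 3952.1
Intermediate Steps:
b(R) = 463 (b(R) = 1 - ¼*(-1848) = 1 + 462 = 463)
r(t) = -6/t
E(X) = -84 + 2*X (E(X) = 2*(X - 42) = 2*(-42 + X) = -84 + 2*X)
O(L) = 481
(b(318) + 1900404)/(O(E(48)) + r(253)) = (463 + 1900404)/(481 - 6/253) = 1900867/(481 - 6*1/253) = 1900867/(481 - 6/253) = 1900867/(121687/253) = 1900867*(253/121687) = 480919351/121687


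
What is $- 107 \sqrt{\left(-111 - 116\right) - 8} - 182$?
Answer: $-182 - 107 i \sqrt{235} \approx -182.0 - 1640.3 i$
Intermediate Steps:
$- 107 \sqrt{\left(-111 - 116\right) - 8} - 182 = - 107 \sqrt{-227 - 8} - 182 = - 107 \sqrt{-235} - 182 = - 107 i \sqrt{235} - 182 = -182 - 107 i \sqrt{235}$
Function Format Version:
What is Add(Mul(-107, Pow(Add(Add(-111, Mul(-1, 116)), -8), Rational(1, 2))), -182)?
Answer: Add(-182, Mul(-107, I, Pow(235, Rational(1, 2)))) ≈ Add(-182.00, Mul(-1640.3, I))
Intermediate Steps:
Add(Mul(-107, Pow(Add(Add(-111, Mul(-1, 116)), -8), Rational(1, 2))), -182) = Add(Mul(-107, Pow(Add(Add(-111, -116), -8), Rational(1, 2))), -182) = Add(Mul(-107, Pow(Add(-227, -8), Rational(1, 2))), -182) = Add(Mul(-107, Pow(-235, Rational(1, 2))), -182) = Add(Mul(-107, Mul(I, Pow(235, Rational(1, 2)))), -182) = Add(Mul(-107, I, Pow(235, Rational(1, 2))), -182) = Add(-182, Mul(-107, I, Pow(235, Rational(1, 2))))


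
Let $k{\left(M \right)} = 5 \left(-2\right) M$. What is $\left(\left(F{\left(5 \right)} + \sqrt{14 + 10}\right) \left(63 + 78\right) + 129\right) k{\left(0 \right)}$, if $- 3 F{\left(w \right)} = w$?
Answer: $0$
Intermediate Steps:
$F{\left(w \right)} = - \frac{w}{3}$
$k{\left(M \right)} = - 10 M$
$\left(\left(F{\left(5 \right)} + \sqrt{14 + 10}\right) \left(63 + 78\right) + 129\right) k{\left(0 \right)} = \left(\left(\left(- \frac{1}{3}\right) 5 + \sqrt{14 + 10}\right) \left(63 + 78\right) + 129\right) \left(\left(-10\right) 0\right) = \left(\left(- \frac{5}{3} + \sqrt{24}\right) 141 + 129\right) 0 = \left(\left(- \frac{5}{3} + 2 \sqrt{6}\right) 141 + 129\right) 0 = \left(\left(-235 + 282 \sqrt{6}\right) + 129\right) 0 = \left(-106 + 282 \sqrt{6}\right) 0 = 0$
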